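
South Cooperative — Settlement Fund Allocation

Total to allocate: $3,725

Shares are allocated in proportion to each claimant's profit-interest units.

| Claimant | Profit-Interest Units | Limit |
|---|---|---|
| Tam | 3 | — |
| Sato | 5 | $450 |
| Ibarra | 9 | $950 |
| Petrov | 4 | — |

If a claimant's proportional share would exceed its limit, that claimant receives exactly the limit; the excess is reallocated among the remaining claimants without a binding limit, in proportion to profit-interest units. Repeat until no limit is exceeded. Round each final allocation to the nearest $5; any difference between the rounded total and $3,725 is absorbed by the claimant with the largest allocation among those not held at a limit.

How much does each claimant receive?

Tam: $995; Sato: $450; Ibarra: $950; Petrov: $1,330

Total profit-interest units = 21.
Proportional shares (ignoring caps): Tam 532.14; Sato 886.90; Ibarra 1,596.43; Petrov 709.52.
Cap binds for Sato ($450), Ibarra ($950); residual $2,325 reallocated over remaining profit-interest units 7.
Shares after redistribution: Tam 996.43 → $995; Petrov 1,328.57 → $1,330.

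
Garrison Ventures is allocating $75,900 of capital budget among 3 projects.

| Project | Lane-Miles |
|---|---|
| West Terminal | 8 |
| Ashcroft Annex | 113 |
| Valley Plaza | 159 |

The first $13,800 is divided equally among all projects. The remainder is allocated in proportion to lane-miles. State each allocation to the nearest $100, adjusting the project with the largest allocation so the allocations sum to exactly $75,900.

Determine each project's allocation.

$13,800 shared equally gives $4,600 per project.
Remainder $62,100 by lane-miles (total 280): West Terminal 1,774.29 → $1,800; Ashcroft Annex 25,061.79 → $25,100; Valley Plaza 35,263.93 → $35,300.
Rounding difference −$100 on remainder applied to Valley Plaza.
Totals: West Terminal $4,600 + $1,800 = $6,400; Ashcroft Annex $4,600 + $25,100 = $29,700; Valley Plaza $4,600 + $35,200 = $39,800.

West Terminal: $6,400 · Ashcroft Annex: $29,700 · Valley Plaza: $39,800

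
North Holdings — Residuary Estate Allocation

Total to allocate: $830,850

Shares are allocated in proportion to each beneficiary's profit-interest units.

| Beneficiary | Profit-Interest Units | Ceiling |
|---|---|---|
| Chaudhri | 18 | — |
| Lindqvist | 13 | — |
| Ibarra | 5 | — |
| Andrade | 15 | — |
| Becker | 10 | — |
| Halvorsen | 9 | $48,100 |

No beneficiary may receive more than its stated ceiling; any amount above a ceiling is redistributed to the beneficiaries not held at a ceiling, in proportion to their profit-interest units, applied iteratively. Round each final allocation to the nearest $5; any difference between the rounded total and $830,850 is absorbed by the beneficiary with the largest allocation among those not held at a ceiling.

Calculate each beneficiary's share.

Profit-interest units total: 70.
Proportional shares (ignoring caps): Chaudhri 213,647.14; Lindqvist 154,300.71; Ibarra 59,346.43; Andrade 178,039.29; Becker 118,692.86; Halvorsen 106,823.57.
Held at cap: Halvorsen ($48,100); residual $782,750 reallocated over remaining profit-interest units 61.
Redistributed shares: Chaudhri 230,975.41 → $230,975; Lindqvist 166,815.57 → $166,815; Ibarra 64,159.84 → $64,160; Andrade 192,479.51 → $192,480; Becker 128,319.67 → $128,320.

Chaudhri: $230,975; Lindqvist: $166,815; Ibarra: $64,160; Andrade: $192,480; Becker: $128,320; Halvorsen: $48,100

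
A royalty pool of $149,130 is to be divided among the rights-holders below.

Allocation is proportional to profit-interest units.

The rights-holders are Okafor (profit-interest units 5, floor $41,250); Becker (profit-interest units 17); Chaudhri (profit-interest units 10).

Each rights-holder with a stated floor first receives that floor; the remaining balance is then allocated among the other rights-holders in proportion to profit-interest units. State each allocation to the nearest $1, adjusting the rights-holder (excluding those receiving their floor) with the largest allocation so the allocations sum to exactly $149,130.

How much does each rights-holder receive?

Okafor: $41,250 · Becker: $67,924 · Chaudhri: $39,956

Minimums first: Okafor $41,250. Remaining pool $107,880.
Remaining pool split over remaining profit-interest units 27: Becker 67,924.44 → $67,924; Chaudhri 39,955.56 → $39,956.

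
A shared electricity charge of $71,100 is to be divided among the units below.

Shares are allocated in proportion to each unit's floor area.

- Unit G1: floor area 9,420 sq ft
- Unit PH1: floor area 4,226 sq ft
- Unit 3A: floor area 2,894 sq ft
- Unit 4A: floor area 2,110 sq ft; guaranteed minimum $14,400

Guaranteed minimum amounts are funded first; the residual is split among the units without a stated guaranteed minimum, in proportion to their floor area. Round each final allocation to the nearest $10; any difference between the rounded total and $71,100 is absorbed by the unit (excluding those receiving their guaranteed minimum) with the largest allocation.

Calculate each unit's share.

Unit G1: $32,290 · Unit PH1: $14,490 · Unit 3A: $9,920 · Unit 4A: $14,400

Minimums first: Unit 4A $14,400. Balance $56,700.
Balance split over remaining floor area 16,540: Unit G1 32,292.26 → $32,290; Unit PH1 14,486.95 → $14,490; Unit 3A 9,920.79 → $9,920.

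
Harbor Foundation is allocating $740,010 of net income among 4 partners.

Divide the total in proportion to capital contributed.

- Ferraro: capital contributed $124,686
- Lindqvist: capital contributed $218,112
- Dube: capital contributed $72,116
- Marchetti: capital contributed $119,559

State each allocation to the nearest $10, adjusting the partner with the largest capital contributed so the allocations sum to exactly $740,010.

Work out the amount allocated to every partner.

Ferraro: $172,640 | Lindqvist: $301,980 | Dube: $99,850 | Marchetti: $165,540

Capital contributed total: 534,473.
Pro-rata amounts: Ferraro 124,686/534,473 × $740,010 = 172,635.26; Lindqvist 218,112/534,473 × $740,010 = 301,989.18; Dube 72,116/534,473 × $740,010 = 99,848.94; Marchetti 119,559/534,473 × $740,010 = 165,536.62.
Rounded to nearest $10: Ferraro $172,640; Lindqvist $301,990; Dube $99,850; Marchetti $165,540. Sum = $740,020.
Difference $740,010 − $740,020 = −$10 applied to largest capital contributed (Lindqvist): Lindqvist becomes $301,980.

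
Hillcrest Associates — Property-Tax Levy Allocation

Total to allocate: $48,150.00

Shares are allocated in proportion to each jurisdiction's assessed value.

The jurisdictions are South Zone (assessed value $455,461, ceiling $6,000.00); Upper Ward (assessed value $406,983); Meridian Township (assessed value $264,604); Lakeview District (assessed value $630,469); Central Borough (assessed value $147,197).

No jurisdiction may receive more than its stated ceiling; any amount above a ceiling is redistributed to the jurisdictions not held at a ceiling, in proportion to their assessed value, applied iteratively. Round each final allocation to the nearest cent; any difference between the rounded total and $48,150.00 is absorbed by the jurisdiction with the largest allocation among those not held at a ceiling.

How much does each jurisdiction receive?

South Zone: $6,000.00 · Upper Ward: $11,836.67 · Meridian Township: $7,695.73 · Lakeview District: $18,336.53 · Central Borough: $4,281.07

Assessed value total: 1,904,714.
Proportional shares (ignoring caps): South Zone 11,513.7743; Upper Ward 10,288.2803; Meridian Township 6,689.0266; Lakeview District 15,937.8691; Central Borough 3,721.0497.
Cap binds for South Zone ($6,000.00); balance $42,150.00 reallocated over remaining assessed value 1,449,253.
Shares after redistribution: Upper Ward 11,836.6727 → $11,836.67; Meridian Township 7,695.7292 → $7,695.73; Lakeview District 18,336.5281 → $18,336.53; Central Borough 4,281.0700 → $4,281.07.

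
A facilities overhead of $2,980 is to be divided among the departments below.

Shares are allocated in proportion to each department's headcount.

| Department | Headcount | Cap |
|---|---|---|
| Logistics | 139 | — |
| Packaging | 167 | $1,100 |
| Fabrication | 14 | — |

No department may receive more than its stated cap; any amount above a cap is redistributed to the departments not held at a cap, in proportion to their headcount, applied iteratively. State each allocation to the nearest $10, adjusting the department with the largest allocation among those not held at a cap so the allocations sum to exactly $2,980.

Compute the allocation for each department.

Logistics: $1,710 · Packaging: $1,100 · Fabrication: $170

Combined headcount = 320.
Proportional shares (ignoring caps): Logistics 1,294.44; Packaging 1,555.19; Fabrication 130.38.
Capped: Packaging ($1,100); balance $1,880 reallocated over remaining headcount 153.
Redistributed shares: Logistics 1,707.97 → $1,710; Fabrication 172.03 → $170.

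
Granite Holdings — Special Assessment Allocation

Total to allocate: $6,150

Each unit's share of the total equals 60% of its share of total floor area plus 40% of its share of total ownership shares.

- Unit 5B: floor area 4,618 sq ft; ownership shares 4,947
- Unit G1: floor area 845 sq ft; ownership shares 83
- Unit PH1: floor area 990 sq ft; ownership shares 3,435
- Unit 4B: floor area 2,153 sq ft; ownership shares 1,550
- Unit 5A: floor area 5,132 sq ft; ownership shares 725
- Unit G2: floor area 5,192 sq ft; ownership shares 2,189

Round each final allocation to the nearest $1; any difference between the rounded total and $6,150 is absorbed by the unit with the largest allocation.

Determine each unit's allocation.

Unit 5B: $1,840 · Unit G1: $181 · Unit PH1: $847 · Unit 4B: $715 · Unit 5A: $1,138 · Unit G2: $1,429

Totals — floor area 18,930, ownership shares 12,929.
Composite weights (60% floor area + 40% ownership shares): Unit 5B 0.2994; Unit G1 0.0294; Unit PH1 0.1377; Unit 4B 0.1162; Unit 5A 0.1851; Unit G2 0.2323.
Raw shares: Unit 5B 1,841.45; Unit G1 180.51; Unit PH1 846.56; Unit 4B 714.60; Unit 5A 1,138.32; Unit G2 1,428.57.
After rounding ($1): Unit 5B $1,841; Unit G1 $181; Unit PH1 $847; Unit 4B $715; Unit 5A $1,138; Unit G2 $1,429. Sum = $6,151.
Difference $6,150 − $6,151 = −$1 applied to largest allocation (Unit 5B): Unit 5B becomes $1,840.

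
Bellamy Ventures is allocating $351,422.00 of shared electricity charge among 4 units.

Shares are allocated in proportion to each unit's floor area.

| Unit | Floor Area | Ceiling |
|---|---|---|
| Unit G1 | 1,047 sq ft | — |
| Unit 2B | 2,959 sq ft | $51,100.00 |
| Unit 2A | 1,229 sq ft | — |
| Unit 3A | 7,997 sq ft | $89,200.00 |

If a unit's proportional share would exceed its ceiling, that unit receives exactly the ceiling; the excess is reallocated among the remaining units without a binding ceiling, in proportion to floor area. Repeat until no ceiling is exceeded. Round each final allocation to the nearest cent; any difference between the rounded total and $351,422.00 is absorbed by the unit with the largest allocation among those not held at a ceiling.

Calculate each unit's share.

Unit G1: $97,119.83 | Unit 2B: $51,100.00 | Unit 2A: $114,002.17 | Unit 3A: $89,200.00

Sum of floor area: 13,232.
Pro-rata shares before constraints: Unit G1 27,806.7438; Unit 2B 78,586.5854; Unit 2A 32,640.3898; Unit 3A 212,388.2810.
Capped: Unit 2B ($51,100.00), Unit 3A ($89,200.00); residual $211,122.00 reallocated over remaining floor area 2,276.
Redistributed shares: Unit G1 97,119.8304 → $97,119.83; Unit 2A 114,002.1696 → $114,002.17.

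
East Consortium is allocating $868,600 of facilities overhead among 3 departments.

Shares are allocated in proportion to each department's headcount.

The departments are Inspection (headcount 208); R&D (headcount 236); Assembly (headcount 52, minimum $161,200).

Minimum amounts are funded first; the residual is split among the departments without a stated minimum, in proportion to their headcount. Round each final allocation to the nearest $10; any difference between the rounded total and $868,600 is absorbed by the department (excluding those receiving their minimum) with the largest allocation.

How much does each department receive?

Inspection: $331,390; R&D: $376,010; Assembly: $161,200

Fund the minimums — Assembly $161,200. Residual $707,400.
Residual split over remaining headcount 444: Inspection 331,394.59 → $331,390; R&D 376,005.41 → $376,010.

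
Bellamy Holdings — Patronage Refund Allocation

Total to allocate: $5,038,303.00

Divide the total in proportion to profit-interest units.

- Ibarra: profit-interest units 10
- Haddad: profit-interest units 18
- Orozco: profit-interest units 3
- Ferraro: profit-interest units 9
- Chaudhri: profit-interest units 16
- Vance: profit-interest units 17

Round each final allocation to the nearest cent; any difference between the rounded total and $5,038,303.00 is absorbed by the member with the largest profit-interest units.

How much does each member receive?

Ibarra: $690,178.49; Haddad: $1,242,321.29; Orozco: $207,053.55; Ferraro: $621,160.64; Chaudhri: $1,104,285.59; Vance: $1,173,303.44

Total profit-interest units = 10 + 18 + 3 + 9 + 16 + 17 = 73.
Raw shares: Ibarra 690,178.4932; Haddad 1,242,321.2877; Orozco 207,053.5479; Ferraro 621,160.6438; Chaudhri 1,104,285.5890; Vance 1,173,303.4384.
At nearest cent: Ibarra $690,178.49; Haddad $1,242,321.29; Orozco $207,053.55; Ferraro $621,160.64; Chaudhri $1,104,285.59; Vance $1,173,303.44. Sum = $5,038,303.00.
No rounding difference to absorb.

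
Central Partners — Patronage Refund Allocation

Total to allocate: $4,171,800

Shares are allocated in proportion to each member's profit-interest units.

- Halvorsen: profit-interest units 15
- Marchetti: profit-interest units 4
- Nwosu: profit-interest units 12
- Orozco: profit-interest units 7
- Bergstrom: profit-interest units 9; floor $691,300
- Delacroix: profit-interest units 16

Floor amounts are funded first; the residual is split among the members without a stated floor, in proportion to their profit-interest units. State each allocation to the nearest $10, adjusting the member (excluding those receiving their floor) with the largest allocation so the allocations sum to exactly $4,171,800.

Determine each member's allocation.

Fund the minimums — Bergstrom $691,300. Residual $3,480,500.
Residual split over remaining profit-interest units 54: Halvorsen 966,805.56 → $966,810; Marchetti 257,814.81 → $257,810; Nwosu 773,444.44 → $773,440; Orozco 451,175.93 → $451,180; Delacroix 1,031,259.26 → $1,031,260.

Halvorsen: $966,810 · Marchetti: $257,810 · Nwosu: $773,440 · Orozco: $451,180 · Bergstrom: $691,300 · Delacroix: $1,031,260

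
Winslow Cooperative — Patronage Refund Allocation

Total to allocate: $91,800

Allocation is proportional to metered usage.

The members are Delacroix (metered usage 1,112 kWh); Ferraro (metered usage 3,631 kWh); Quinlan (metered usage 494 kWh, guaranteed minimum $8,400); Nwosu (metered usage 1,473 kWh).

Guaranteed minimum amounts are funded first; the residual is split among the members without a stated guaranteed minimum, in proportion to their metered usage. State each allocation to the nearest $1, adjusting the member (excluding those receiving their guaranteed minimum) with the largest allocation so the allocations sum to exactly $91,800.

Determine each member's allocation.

Delacroix: $14,920 | Ferraro: $48,717 | Quinlan: $8,400 | Nwosu: $19,763

Fund the minimums — Quinlan $8,400. Balance $83,400.
Balance split over remaining metered usage 6,216: Delacroix 14,919.69 → $14,920; Ferraro 48,717.08 → $48,717; Nwosu 19,763.22 → $19,763.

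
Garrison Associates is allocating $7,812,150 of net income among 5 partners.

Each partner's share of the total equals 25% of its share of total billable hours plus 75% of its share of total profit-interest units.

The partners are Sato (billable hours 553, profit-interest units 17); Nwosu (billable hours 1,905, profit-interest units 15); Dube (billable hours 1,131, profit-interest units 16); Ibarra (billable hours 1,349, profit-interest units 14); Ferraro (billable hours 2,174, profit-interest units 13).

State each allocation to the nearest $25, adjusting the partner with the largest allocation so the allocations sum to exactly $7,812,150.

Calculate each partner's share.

Totals — billable hours 7,112, profit-interest units 75.
Blended shares (25% billable hours + 75% profit-interest units): Sato 0.1894; Nwosu 0.2170; Dube 0.1998; Ibarra 0.1874; Ferraro 0.2064.
Pro-rata amounts: Sato 1,479,925.70; Nwosu 1,694,957.54; Dube 1,560,529.69; Ibarra 1,464,152.01; Ferraro 1,612,585.06.
After rounding ($25): Sato $1,479,925; Nwosu $1,694,950; Dube $1,560,525; Ibarra $1,464,150; Ferraro $1,612,575. Sum = $7,812,125.
Difference $7,812,150 − $7,812,125 = +$25 applied to largest allocation (Nwosu): Nwosu becomes $1,694,975.

Sato: $1,479,925; Nwosu: $1,694,975; Dube: $1,560,525; Ibarra: $1,464,150; Ferraro: $1,612,575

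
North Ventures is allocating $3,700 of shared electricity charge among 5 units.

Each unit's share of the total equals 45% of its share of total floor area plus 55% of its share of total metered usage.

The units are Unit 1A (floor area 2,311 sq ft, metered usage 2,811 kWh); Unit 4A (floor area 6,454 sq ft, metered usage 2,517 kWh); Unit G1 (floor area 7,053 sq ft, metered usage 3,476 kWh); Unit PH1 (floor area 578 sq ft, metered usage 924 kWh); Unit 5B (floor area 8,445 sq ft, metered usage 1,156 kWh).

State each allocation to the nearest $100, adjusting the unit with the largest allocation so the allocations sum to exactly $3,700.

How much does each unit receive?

Unit 1A: $700; Unit 4A: $900; Unit G1: $1,100; Unit PH1: $200; Unit 5B: $800

Floor area total 24,841; metered usage total 10,884.
Combined weights (45% floor area + 55% metered usage): Unit 1A 0.1839; Unit 4A 0.2441; Unit G1 0.3034; Unit PH1 0.0572; Unit 5B 0.2114.
Raw shares: Unit 1A 680.48; Unit 4A 903.20; Unit G1 1,122.65; Unit PH1 211.50; Unit 5B 782.18.
At nearest $100: Unit 1A $700; Unit 4A $900; Unit G1 $1,100; Unit PH1 $200; Unit 5B $800. Sum = $3,700.
No rounding difference to absorb.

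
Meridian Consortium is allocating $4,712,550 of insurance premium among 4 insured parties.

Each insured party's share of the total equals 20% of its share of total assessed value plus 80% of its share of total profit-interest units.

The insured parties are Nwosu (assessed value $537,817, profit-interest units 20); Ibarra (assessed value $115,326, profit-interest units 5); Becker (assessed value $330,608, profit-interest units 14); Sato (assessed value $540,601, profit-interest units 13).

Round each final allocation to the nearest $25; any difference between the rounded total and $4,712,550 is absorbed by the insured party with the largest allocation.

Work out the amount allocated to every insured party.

Nwosu: $1,782,550; Ibarra: $433,800; Becker: $1,219,425; Sato: $1,276,775

Totals — assessed value 1,524,352, profit-interest units 52.
Combined weights (20% assessed value + 80% profit-interest units): Nwosu 0.3783; Ibarra 0.0921; Becker 0.2588; Sato 0.2709.
Raw shares: Nwosu 1,782,548.75; Ibarra 433,810.15; Becker 1,219,426.38; Sato 1,276,764.72.
At nearest $25: Nwosu $1,782,550; Ibarra $433,800; Becker $1,219,425; Sato $1,276,775. Sum = $4,712,550.
No rounding difference to absorb.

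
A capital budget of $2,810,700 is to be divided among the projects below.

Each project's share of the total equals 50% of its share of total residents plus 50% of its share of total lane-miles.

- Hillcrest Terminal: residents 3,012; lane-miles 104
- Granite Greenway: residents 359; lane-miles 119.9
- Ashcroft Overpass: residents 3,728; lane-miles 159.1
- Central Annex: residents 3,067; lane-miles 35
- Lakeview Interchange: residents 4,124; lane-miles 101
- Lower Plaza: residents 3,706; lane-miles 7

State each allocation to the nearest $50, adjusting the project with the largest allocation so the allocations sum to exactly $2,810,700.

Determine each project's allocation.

Residents total 17,996; lane-miles total 526.
Blended shares (50% residents + 50% lane-miles): Hillcrest Terminal 0.1825; Granite Greenway 0.1239; Ashcroft Overpass 0.2548; Central Annex 0.1185; Lakeview Interchange 0.2106; Lower Plaza 0.1096.
Proportional shares: Hillcrest Terminal 513,078.05; Granite Greenway 348,380.15; Ashcroft Overpass 716,206.59; Central Annex 333,021.13; Lakeview Interchange 591,901.44; Lower Plaza 308,112.64.
At nearest $50: Hillcrest Terminal $513,100; Granite Greenway $348,400; Ashcroft Overpass $716,200; Central Annex $333,000; Lakeview Interchange $591,900; Lower Plaza $308,100. Sum = $2,810,700.
No rounding difference to absorb.

Hillcrest Terminal: $513,100 · Granite Greenway: $348,400 · Ashcroft Overpass: $716,200 · Central Annex: $333,000 · Lakeview Interchange: $591,900 · Lower Plaza: $308,100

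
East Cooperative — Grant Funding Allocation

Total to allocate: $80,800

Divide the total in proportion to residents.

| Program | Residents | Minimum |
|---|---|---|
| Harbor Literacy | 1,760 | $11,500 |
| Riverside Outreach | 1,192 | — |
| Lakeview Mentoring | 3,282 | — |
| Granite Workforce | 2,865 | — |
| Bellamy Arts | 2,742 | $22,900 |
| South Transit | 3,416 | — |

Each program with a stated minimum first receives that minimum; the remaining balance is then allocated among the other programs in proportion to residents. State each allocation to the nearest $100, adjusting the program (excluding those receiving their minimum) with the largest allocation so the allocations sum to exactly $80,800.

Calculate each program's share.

Guaranteed amounts: Harbor Literacy $11,500; Bellamy Arts $22,900. Balance $46,400.
Balance split over remaining residents 10,755: Riverside Outreach 5,142.61 → $5,100; Lakeview Mentoring 14,159.44 → $14,200; Granite Workforce 12,360.39 → $12,400; South Transit 14,737.55 → $14,700.

Harbor Literacy: $11,500; Riverside Outreach: $5,100; Lakeview Mentoring: $14,200; Granite Workforce: $12,400; Bellamy Arts: $22,900; South Transit: $14,700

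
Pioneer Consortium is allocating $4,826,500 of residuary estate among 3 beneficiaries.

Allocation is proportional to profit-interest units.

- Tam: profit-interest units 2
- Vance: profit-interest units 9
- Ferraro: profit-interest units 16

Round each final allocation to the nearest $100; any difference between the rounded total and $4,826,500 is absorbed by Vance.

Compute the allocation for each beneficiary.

Tam: $357,500 | Vance: $1,608,900 | Ferraro: $2,860,100

Combined profit-interest units = 27.
Proportional shares: Tam 2/27 × $4,826,500 = 357,518.52; Vance 9/27 × $4,826,500 = 1,608,833.33; Ferraro 16/27 × $4,826,500 = 2,860,148.15.
Rounded to nearest $100: Tam $357,500; Vance $1,608,800; Ferraro $2,860,100. Sum = $4,826,400.
Difference $4,826,500 − $4,826,400 = +$100 applied to Vance: Vance becomes $1,608,900.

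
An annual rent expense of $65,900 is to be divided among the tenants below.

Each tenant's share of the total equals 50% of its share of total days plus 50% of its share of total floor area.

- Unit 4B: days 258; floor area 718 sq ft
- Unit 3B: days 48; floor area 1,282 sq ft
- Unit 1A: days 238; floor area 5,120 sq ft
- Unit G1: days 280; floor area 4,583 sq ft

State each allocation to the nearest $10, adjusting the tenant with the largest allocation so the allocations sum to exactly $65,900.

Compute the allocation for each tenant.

Unit 4B: $12,340 | Unit 3B: $5,530 | Unit 1A: $23,930 | Unit G1: $24,100

Days total 824; floor area total 11,703.
Combined weights (50% days + 50% floor area): Unit 4B 0.1872; Unit 3B 0.0839; Unit 1A 0.3632; Unit G1 0.3657.
Pro-rata amounts: Unit 4B 12,338.41; Unit 3B 5,528.91; Unit 1A 23,932.56; Unit G1 24,100.12.
At nearest $10: Unit 4B $12,340; Unit 3B $5,530; Unit 1A $23,930; Unit G1 $24,100. Sum = $65,900.
No rounding difference to absorb.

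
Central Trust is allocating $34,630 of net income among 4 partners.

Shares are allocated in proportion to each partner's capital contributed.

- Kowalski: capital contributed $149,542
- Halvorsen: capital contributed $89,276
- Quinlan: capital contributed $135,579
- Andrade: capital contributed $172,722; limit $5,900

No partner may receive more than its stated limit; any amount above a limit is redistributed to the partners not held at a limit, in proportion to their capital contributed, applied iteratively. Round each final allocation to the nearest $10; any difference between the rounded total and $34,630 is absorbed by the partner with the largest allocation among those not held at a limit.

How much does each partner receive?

Kowalski: $11,480 | Halvorsen: $6,850 | Quinlan: $10,400 | Andrade: $5,900

Capital contributed total: 547,119.
Pro-rata shares before constraints: Kowalski 9,465.29; Halvorsen 5,650.74; Quinlan 8,581.50; Andrade 10,932.47.
Capped: Andrade ($5,900); remaining pool $28,730 reallocated over remaining capital contributed 374,397.
Remaining shares: Kowalski 11,475.36 → $11,480; Halvorsen 6,850.75 → $6,850; Quinlan 10,403.89 → $10,400.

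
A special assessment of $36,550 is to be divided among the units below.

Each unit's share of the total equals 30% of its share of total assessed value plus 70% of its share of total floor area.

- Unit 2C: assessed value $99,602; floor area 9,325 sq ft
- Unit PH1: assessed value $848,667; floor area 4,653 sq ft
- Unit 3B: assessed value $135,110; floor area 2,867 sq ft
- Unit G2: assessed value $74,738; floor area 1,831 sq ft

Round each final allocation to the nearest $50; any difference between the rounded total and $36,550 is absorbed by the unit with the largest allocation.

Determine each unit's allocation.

Unit 2C: $13,700 · Unit PH1: $14,450 · Unit 3B: $5,200 · Unit G2: $3,200

Totals — assessed value 1,158,117, floor area 18,676.
Blended shares (30% assessed value + 70% floor area): Unit 2C 0.3753; Unit PH1 0.3942; Unit 3B 0.1425; Unit G2 0.0880.
Proportional shares: Unit 2C 13,717.72; Unit PH1 14,409.47; Unit 3B 5,206.83; Unit G2 3,215.98.
At nearest $50: Unit 2C $13,700; Unit PH1 $14,400; Unit 3B $5,200; Unit G2 $3,200. Sum = $36,500.
Difference $36,550 − $36,500 = +$50 applied to largest allocation (Unit PH1): Unit PH1 becomes $14,450.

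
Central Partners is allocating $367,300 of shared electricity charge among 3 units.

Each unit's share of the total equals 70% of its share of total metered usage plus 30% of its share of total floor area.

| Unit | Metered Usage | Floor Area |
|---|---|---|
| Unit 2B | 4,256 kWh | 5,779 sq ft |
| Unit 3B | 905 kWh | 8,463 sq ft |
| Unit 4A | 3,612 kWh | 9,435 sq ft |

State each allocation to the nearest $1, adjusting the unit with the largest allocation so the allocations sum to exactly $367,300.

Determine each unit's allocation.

Unit 2B: $151,625 · Unit 3B: $65,909 · Unit 4A: $149,766

Metered usage total 8,773; floor area total 23,677.
Blended shares (70% metered usage + 30% floor area): Unit 2B 0.4128; Unit 3B 0.1794; Unit 4A 0.4077.
Pro-rata amounts: Unit 2B 151,625.23; Unit 3B 65,908.62; Unit 4A 149,766.15.
Rounded to nearest $1: Unit 2B $151,625; Unit 3B $65,909; Unit 4A $149,766. Sum = $367,300.
Rounded total matches; no reconciliation needed.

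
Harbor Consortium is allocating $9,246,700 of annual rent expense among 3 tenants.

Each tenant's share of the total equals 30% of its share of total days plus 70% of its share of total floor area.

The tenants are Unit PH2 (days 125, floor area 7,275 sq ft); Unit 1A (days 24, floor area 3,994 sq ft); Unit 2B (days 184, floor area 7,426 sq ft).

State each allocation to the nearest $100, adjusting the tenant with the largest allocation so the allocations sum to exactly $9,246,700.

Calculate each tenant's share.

Days total 333; floor area total 18,695.
Combined weights (30% days + 70% floor area): Unit PH2 0.3850; Unit 1A 0.1712; Unit 2B 0.4438.
Pro-rata amounts: Unit PH2 3,560,087.22; Unit 1A 1,582,754.21; Unit 2B 4,103,858.57.
After rounding ($100): Unit PH2 $3,560,100; Unit 1A $1,582,800; Unit 2B $4,103,900. Sum = $9,246,800.
Difference $9,246,700 − $9,246,800 = −$100 applied to largest allocation (Unit 2B): Unit 2B becomes $4,103,800.

Unit PH2: $3,560,100; Unit 1A: $1,582,800; Unit 2B: $4,103,800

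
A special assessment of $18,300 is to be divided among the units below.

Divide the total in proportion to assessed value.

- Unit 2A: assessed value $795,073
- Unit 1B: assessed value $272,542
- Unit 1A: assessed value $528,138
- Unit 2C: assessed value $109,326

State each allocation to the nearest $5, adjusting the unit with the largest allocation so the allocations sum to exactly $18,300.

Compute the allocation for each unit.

Unit 2A: $8,530 · Unit 1B: $2,925 · Unit 1A: $5,670 · Unit 2C: $1,175

Assessed value total: 1,705,079.
Pro-rata amounts: Unit 2A 795,073/1,705,079 × $18,300 = 8,533.23; Unit 1B 272,542/1,705,079 × $18,300 = 2,925.10; Unit 1A 528,138/1,705,079 × $18,300 = 5,668.32; Unit 2C 109,326/1,705,079 × $18,300 = 1,173.36.
After rounding ($5): Unit 2A $8,535; Unit 1B $2,925; Unit 1A $5,670; Unit 2C $1,175. Sum = $18,305.
Difference $18,300 − $18,305 = −$5 applied to largest allocation (Unit 2A): Unit 2A becomes $8,530.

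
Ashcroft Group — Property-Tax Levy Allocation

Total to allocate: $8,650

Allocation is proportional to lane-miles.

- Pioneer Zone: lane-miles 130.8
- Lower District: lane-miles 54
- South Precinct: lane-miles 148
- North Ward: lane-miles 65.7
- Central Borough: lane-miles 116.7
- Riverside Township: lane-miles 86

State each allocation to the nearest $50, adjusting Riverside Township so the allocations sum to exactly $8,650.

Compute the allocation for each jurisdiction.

Pioneer Zone: $1,900 · Lower District: $800 · South Precinct: $2,150 · North Ward: $950 · Central Borough: $1,700 · Riverside Township: $1,150

Lane-miles total: 601.2.
Proportional shares: Pioneer Zone 130.8/601.2 × $8,650 = 1,881.94; Lower District 54/601.2 × $8,650 = 776.95; South Precinct 148/601.2 × $8,650 = 2,129.41; North Ward 65.7/601.2 × $8,650 = 945.28; Central Borough 116.7/601.2 × $8,650 = 1,679.07; Riverside Township 86/601.2 × $8,650 = 1,237.36.
Rounded to nearest $50: Pioneer Zone $1,900; Lower District $800; South Precinct $2,150; North Ward $950; Central Borough $1,700; Riverside Township $1,250. Sum = $8,750.
Difference $8,650 − $8,750 = −$100 applied to Riverside Township: Riverside Township becomes $1,150.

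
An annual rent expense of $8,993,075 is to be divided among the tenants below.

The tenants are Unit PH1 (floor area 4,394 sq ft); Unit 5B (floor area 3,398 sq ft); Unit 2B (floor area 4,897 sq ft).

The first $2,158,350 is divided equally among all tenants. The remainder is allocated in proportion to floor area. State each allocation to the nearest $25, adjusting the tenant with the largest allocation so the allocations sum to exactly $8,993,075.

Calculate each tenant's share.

$2,158,350 shared equally gives $719,450 per tenant.
Remainder $6,834,725 by floor area (total 12,689): Unit PH1 2,366,757.16 → $2,366,750; Unit 5B 1,830,277.84 → $1,830,275; Unit 2B 2,637,689.99 → $2,637,700.
Totals: Unit PH1 $719,450 + $2,366,750 = $3,086,200; Unit 5B $719,450 + $1,830,275 = $2,549,725; Unit 2B $719,450 + $2,637,700 = $3,357,150.

Unit PH1: $3,086,200; Unit 5B: $2,549,725; Unit 2B: $3,357,150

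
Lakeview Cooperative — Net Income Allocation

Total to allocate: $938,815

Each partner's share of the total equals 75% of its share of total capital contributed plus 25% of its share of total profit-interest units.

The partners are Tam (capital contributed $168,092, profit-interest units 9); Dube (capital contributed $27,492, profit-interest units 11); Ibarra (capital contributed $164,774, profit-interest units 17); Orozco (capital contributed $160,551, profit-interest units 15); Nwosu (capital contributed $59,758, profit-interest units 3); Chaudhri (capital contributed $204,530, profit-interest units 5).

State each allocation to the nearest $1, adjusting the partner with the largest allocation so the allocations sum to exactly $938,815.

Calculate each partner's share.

Totals — capital contributed 785,197, profit-interest units 60.
Combined weights (75% capital contributed + 25% profit-interest units): Tam 0.1981; Dube 0.0721; Ibarra 0.2282; Orozco 0.2159; Nwosu 0.0696; Chaudhri 0.2162.
Proportional shares: Tam 185,939.03; Dube 67,681.98; Ibarra 214,257.51; Orozco 202,647.15; Nwosu 65,322.10; Chaudhri 202,967.23.
After rounding ($1): Tam $185,939; Dube $67,682; Ibarra $214,258; Orozco $202,647; Nwosu $65,322; Chaudhri $202,967. Sum = $938,815.
No rounding difference to absorb.

Tam: $185,939 · Dube: $67,682 · Ibarra: $214,258 · Orozco: $202,647 · Nwosu: $65,322 · Chaudhri: $202,967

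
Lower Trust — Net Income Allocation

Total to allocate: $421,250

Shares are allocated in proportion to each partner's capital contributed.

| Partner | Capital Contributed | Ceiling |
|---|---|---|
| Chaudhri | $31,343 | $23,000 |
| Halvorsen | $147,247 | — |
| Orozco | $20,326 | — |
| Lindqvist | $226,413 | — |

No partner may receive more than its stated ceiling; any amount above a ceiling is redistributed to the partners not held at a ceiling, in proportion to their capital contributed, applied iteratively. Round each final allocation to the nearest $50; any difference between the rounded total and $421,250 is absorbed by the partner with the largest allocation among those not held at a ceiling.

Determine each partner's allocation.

Chaudhri: $23,000; Halvorsen: $148,850; Orozco: $20,550; Lindqvist: $228,850

Combined capital contributed = 425,329.
Proportional shares (ignoring caps): Chaudhri 31,042.41; Halvorsen 145,834.87; Orozco 20,131.07; Lindqvist 224,241.65.
Held at cap: Chaudhri ($23,000); balance $398,250 reallocated over remaining capital contributed 393,986.
Remaining shares: Halvorsen 148,840.61 → $148,850; Orozco 20,545.98 → $20,550; Lindqvist 228,863.40 → $228,850.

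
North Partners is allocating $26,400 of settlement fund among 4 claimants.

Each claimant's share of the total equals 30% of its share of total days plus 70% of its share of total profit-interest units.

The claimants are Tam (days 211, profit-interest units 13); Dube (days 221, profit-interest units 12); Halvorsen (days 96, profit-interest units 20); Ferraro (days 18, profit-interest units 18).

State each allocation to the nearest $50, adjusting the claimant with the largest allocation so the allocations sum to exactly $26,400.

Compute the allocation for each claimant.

Tam: $6,850 · Dube: $6,750 · Halvorsen: $7,250 · Ferraro: $5,550

Days total 546; profit-interest units total 63.
Blended shares (30% days + 70% profit-interest units): Tam 0.2604; Dube 0.2548; Halvorsen 0.2750; Ferraro 0.2099.
Pro-rata amounts: Tam 6,873.99; Dube 6,725.71; Halvorsen 7,259.19; Ferraro 5,541.10.
After rounding ($50): Tam $6,850; Dube $6,750; Halvorsen $7,250; Ferraro $5,550. Sum = $26,400.
No rounding difference to absorb.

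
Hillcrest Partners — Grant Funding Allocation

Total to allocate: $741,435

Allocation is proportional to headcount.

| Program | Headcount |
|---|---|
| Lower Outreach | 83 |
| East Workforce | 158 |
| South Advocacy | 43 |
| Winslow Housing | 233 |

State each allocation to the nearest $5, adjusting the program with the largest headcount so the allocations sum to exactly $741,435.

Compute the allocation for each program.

Lower Outreach: $119,030; East Workforce: $226,590; South Advocacy: $61,665; Winslow Housing: $334,150

Combined headcount = 83 + 158 + 43 + 233 = 517.
Proportional shares: Lower Outreach 119,031.15; East Workforce 226,589.42; South Advocacy 61,666.74; Winslow Housing 334,147.69.
After rounding ($5): Lower Outreach $119,030; East Workforce $226,590; South Advocacy $61,665; Winslow Housing $334,150. Sum = $741,435.
Sum already equals the total — no adjustment.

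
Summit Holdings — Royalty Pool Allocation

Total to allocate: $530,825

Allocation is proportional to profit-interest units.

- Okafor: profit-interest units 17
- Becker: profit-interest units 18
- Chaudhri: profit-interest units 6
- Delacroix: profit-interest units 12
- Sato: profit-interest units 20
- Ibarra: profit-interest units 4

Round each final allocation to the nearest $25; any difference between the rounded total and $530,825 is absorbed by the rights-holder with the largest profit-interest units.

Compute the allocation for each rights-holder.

Combined profit-interest units = 77.
Unrounded shares: Okafor 17/77 × $530,825 = 117,195.13; Becker 18/77 × $530,825 = 124,088.96; Chaudhri 6/77 × $530,825 = 41,362.99; Delacroix 12/77 × $530,825 = 82,725.97; Sato 20/77 × $530,825 = 137,876.62; Ibarra 4/77 × $530,825 = 27,575.32.
At nearest $25: Okafor $117,200; Becker $124,100; Chaudhri $41,375; Delacroix $82,725; Sato $137,875; Ibarra $27,575. Sum = $530,850.
Difference $530,825 − $530,850 = −$25 applied to largest profit-interest units (Sato): Sato becomes $137,850.

Okafor: $117,200 | Becker: $124,100 | Chaudhri: $41,375 | Delacroix: $82,725 | Sato: $137,850 | Ibarra: $27,575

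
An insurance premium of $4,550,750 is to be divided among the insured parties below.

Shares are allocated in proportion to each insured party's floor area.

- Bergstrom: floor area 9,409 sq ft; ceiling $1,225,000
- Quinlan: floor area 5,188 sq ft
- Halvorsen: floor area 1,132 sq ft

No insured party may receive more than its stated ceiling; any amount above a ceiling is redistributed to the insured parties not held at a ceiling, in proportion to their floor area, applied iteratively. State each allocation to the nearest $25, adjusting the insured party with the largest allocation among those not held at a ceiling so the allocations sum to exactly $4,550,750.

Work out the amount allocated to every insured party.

Total floor area = 15,729.
Proportional shares (ignoring caps): Bergstrom 2,722,233.25; Quinlan 1,501,003.94; Halvorsen 327,512.81.
Held at cap: Bergstrom ($1,225,000); remaining pool $3,325,750 reallocated over remaining floor area 6,320.
Shares after redistribution: Quinlan 2,730,061.87 → $2,730,050; Halvorsen 595,688.13 → $595,700.

Bergstrom: $1,225,000; Quinlan: $2,730,050; Halvorsen: $595,700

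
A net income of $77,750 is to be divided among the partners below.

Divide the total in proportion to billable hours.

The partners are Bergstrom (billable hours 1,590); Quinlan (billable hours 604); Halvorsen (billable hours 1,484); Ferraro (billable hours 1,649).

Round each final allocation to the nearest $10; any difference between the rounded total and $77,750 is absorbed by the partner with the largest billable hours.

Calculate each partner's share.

Billable hours total: 5,327.
Proportional shares: Bergstrom 1,590/5,327 × $77,750 = 23,206.78; Quinlan 604/5,327 × $77,750 = 8,815.66; Halvorsen 1,484/5,327 × $77,750 = 21,659.66; Ferraro 1,649/5,327 × $77,750 = 24,067.91.
Rounded to nearest $10: Bergstrom $23,210; Quinlan $8,820; Halvorsen $21,660; Ferraro $24,070. Sum = $77,760.
Difference $77,750 − $77,760 = −$10 applied to largest billable hours (Ferraro): Ferraro becomes $24,060.

Bergstrom: $23,210; Quinlan: $8,820; Halvorsen: $21,660; Ferraro: $24,060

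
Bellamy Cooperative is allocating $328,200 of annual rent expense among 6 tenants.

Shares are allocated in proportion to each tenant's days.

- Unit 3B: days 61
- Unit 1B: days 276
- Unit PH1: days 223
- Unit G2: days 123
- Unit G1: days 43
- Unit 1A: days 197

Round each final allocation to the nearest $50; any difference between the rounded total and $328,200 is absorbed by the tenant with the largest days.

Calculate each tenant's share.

Unit 3B: $21,700; Unit 1B: $98,100; Unit PH1: $79,300; Unit G2: $43,750; Unit G1: $15,300; Unit 1A: $70,050

Sum of days: 61 + 276 + 223 + 123 + 43 + 197 = 923.
Pro-rata amounts: Unit 3B 21,690.36; Unit 1B 98,139.98; Unit PH1 79,294.26; Unit G2 43,736.29; Unit G1 15,289.92; Unit 1A 70,049.19.
Rounded to nearest $50: Unit 3B $21,700; Unit 1B $98,150; Unit PH1 $79,300; Unit G2 $43,750; Unit G1 $15,300; Unit 1A $70,050. Sum = $328,250.
Difference $328,200 − $328,250 = −$50 applied to largest days (Unit 1B): Unit 1B becomes $98,100.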